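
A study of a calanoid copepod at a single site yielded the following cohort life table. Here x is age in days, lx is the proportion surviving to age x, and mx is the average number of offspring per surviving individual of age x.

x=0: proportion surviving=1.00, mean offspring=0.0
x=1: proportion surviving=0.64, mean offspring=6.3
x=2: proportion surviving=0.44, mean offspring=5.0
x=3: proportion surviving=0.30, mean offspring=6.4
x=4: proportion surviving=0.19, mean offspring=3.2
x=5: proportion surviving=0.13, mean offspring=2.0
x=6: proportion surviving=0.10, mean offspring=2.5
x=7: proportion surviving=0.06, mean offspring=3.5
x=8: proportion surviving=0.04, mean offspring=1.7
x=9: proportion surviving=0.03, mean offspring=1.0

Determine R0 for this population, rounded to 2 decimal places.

lx·mx by age: 0, 4.032, 2.2, 1.92, 0.608, 0.26, 0.25, 0.21, 0.068, 0.03
R0 = Σ lx·mx = 9.578 → 9.58

9.58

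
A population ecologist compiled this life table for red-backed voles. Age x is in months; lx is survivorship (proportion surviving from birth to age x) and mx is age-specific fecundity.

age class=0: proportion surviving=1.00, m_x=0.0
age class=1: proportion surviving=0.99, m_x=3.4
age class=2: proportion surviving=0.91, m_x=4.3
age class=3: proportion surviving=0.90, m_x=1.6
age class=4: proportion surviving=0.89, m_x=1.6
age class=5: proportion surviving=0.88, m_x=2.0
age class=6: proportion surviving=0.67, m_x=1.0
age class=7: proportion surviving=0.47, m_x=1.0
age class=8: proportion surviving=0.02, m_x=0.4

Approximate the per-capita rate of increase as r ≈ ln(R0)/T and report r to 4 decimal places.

0.8969

R0 = Σ lx·mx = 0 + 3.366 + 3.913 + 1.44 + 1.424 + 1.76 + 0.67 + 0.47 + 0.008 = 13.051
Σ x·lx·mx = 37.382; T = 37.382/13.051 = 2.8643…
r ≈ ln(R0)/T = ln(13.051)/2.8643… = 0.896856… → 0.8969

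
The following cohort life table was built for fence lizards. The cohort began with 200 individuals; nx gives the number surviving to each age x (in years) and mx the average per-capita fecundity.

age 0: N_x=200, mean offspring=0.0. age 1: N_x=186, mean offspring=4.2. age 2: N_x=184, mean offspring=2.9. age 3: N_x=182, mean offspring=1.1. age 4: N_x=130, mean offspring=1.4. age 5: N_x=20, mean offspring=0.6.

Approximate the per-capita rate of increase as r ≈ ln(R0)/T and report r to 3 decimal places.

1.133

lx = nx/n0 = nx/200: 1, 0.93, 0.92, 0.91, 0.65, 0.1
R0 = Σ lx·mx = 0 + 3.906 + 2.668 + 1.001 + 0.91 + 0.06 = 8.545
Σ x·lx·mx = 16.185; T = 16.185/8.545 = 1.89409…
r ≈ ln(R0)/T = ln(8.545)/1.89409… = 1.13265… → 1.133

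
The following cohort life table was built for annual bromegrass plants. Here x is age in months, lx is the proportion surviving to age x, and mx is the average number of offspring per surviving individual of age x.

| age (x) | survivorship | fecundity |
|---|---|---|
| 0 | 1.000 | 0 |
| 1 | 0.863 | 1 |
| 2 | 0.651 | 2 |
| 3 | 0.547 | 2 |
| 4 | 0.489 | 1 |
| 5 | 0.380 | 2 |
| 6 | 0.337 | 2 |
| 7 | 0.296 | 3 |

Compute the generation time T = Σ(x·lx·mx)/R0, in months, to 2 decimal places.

lx·mx: 0, 0.863, 1.302, 1.094, 0.489, 0.76, 0.674, 0.888 → R0 = 6.07
x·lx·mx: 0, 0.863, 2.604, 3.282, 1.956, 3.8, 4.044, 6.216 → Σ = 22.765
T = 22.765 / 6.07 = 3.750412… → 3.75

3.75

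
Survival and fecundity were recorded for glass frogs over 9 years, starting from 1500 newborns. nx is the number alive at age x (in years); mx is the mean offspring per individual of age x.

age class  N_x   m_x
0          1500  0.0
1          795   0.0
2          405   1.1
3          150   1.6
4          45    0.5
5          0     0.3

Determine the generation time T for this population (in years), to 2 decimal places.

2.40

lx = nx/n0 = nx/1500: 1, 0.53, 0.27, 0.1, 0.03, 0
lx·mx: 0, 0, 0.297, 0.16, 0.015, 0 → R0 = 0.472
x·lx·mx: 0, 0, 0.594, 0.48, 0.06, 0 → Σ = 1.134
T = 1.134 / 0.472 = 2.402542… → 2.40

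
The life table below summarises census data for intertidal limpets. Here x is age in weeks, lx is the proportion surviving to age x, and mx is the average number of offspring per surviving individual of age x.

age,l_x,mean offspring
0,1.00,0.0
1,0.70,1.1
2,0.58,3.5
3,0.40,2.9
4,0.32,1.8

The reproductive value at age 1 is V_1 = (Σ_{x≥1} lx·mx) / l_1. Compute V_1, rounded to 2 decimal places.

lx·mx for x ≥ 1: 0.77, 2.03, 1.16, 0.576 → sum = 4.536
V_1 = 4.536 / l_1 = 4.536 / 0.7 = 6.48 → 6.48

6.48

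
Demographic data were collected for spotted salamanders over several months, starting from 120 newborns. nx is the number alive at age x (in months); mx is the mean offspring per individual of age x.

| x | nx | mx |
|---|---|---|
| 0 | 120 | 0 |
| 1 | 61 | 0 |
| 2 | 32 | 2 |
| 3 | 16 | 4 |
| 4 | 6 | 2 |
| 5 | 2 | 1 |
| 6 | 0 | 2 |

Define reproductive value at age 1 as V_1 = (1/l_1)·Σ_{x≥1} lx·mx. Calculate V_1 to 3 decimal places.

2.328

lx = nx/n0 = nx/120: 1, 0.50833…, 0.26667…, 0.13333…, 0.05, 0.01667…, 0
lx·mx for x ≥ 1: 0, 0.533333…, 0.533333…, 0.1, 0.016667…, 0 → sum = 1.183333…
V_1 = 1.183333… / l_1 = 1.183333… / 0.508333… = 2.327869… → 2.328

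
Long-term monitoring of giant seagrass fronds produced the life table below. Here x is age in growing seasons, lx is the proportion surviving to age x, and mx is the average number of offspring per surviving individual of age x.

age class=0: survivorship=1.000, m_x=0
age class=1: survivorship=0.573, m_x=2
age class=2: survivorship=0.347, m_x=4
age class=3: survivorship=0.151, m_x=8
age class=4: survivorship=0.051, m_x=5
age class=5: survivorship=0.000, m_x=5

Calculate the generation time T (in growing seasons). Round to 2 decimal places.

lx·mx: 0, 1.146, 1.388, 1.208, 0.255, 0 → R0 = 3.997
x·lx·mx: 0, 1.146, 2.776, 3.624, 1.02, 0 → Σ = 8.566
T = 8.566 / 3.997 = 2.143107… → 2.14

2.14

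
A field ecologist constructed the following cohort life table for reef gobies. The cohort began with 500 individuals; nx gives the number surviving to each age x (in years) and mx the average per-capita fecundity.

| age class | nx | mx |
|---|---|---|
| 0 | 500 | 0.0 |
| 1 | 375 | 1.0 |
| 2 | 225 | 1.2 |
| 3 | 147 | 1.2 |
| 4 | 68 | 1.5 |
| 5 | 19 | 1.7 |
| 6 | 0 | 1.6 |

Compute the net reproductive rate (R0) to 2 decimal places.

1.91

lx = nx/n0 = nx/500: 1, 0.75, 0.45, 0.294, 0.136, 0.038, 0
lx·mx by age: 0, 0.75, 0.54, 0.3528, 0.204, 0.0646, 0
R0 = Σ lx·mx = 1.9114 → 1.91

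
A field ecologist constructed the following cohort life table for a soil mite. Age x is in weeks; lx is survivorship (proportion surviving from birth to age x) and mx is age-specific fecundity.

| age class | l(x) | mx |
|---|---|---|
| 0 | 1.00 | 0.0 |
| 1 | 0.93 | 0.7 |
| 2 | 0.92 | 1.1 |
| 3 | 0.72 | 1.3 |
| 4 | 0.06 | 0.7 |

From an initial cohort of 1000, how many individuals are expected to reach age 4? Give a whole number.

60

Expected survivors = N0 · l_4 = 1000 × 0.06 = 60 → 60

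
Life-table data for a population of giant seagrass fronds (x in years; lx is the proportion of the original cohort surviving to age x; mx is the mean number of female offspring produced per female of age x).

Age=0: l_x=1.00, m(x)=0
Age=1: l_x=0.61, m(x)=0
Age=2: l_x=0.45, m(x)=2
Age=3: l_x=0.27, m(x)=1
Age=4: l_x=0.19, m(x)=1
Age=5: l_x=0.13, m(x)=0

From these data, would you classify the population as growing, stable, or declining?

growing

R0 = Σ lx·mx = 0 + 0 + 0.9 + 0.27 + 0.19 + 0 = 1.36
R0 > 1, so the population is growing.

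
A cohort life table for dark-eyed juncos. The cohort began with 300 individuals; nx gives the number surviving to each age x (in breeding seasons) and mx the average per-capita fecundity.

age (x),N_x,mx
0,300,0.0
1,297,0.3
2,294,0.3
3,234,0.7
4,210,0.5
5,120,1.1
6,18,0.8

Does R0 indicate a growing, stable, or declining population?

growing

lx = nx/n0 = nx/300: 1, 0.99, 0.98, 0.78, 0.7, 0.4, 0.06
R0 = Σ lx·mx = 0 + 0.297 + 0.294 + 0.546 + 0.35 + 0.44 + 0.048 = 1.975
R0 > 1, so the population is growing.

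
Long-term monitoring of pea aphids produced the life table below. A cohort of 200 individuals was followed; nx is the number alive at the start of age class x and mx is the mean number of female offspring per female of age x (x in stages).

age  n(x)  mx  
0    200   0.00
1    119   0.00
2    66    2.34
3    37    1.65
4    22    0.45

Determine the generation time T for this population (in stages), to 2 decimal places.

lx = nx/n0 = nx/200: 1, 0.595, 0.33, 0.185, 0.11
lx·mx: 0, 0, 0.7722, 0.30525, 0.0495 → R0 = 1.12695
x·lx·mx: 0, 0, 1.5444, 0.91575, 0.198 → Σ = 2.65815
T = 2.65815 / 1.12695 = 2.358712… → 2.36

2.36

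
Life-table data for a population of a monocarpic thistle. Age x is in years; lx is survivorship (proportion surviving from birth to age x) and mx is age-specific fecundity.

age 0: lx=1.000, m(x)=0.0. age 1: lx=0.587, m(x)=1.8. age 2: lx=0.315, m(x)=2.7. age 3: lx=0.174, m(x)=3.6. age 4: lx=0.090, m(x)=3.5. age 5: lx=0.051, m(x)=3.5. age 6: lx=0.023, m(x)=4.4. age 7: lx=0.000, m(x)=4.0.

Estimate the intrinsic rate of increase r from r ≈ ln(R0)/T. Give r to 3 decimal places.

R0 = Σ lx·mx = 0 + 1.0566 + 0.8505 + 0.6264 + 0.315 + 0.1785 + 0.1012 + 0 = 3.1282
Σ x·lx·mx = 7.3965; T = 7.3965/3.1282 = 2.36446…
r ≈ ln(R0)/T = ln(3.1282)/2.36446… = 0.48233… → 0.482

0.482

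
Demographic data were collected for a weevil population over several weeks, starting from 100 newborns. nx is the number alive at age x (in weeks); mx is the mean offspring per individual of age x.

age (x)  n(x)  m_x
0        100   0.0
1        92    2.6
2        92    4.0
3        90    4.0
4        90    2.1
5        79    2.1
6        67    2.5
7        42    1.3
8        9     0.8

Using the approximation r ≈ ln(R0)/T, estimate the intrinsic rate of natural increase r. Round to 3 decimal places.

0.836

lx = nx/n0 = nx/100: 1, 0.92, 0.92, 0.9, 0.9, 0.79, 0.67, 0.42, 0.09
R0 = Σ lx·mx = 0 + 2.392 + 3.68 + 3.6 + 1.89 + 1.659 + 1.675 + 0.546 + 0.072 = 15.514
Σ x·lx·mx = 50.855; T = 50.855/15.514 = 3.27801…
r ≈ ln(R0)/T = ln(15.514)/3.27801… = 0.83641… → 0.836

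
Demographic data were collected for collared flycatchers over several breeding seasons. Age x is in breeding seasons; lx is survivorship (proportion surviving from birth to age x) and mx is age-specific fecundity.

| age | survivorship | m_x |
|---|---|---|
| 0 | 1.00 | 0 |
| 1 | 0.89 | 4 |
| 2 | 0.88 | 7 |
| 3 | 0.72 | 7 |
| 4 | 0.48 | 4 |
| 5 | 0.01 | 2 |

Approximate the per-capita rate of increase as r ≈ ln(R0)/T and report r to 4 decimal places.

R0 = Σ lx·mx = 0 + 3.56 + 6.16 + 5.04 + 1.92 + 0.02 = 16.7
Σ x·lx·mx = 38.78; T = 38.78/16.7 = 2.32216…
r ≈ ln(R0)/T = ln(16.7)/2.32216… = 1.212412… → 1.2124

1.2124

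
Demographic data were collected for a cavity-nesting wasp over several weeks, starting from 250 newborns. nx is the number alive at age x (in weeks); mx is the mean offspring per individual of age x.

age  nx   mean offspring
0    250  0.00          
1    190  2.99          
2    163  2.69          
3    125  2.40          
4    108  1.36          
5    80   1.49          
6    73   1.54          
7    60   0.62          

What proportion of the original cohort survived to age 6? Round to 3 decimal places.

l_6 = n_6/n_0 = 73/250 = 0.292 → 0.292

0.292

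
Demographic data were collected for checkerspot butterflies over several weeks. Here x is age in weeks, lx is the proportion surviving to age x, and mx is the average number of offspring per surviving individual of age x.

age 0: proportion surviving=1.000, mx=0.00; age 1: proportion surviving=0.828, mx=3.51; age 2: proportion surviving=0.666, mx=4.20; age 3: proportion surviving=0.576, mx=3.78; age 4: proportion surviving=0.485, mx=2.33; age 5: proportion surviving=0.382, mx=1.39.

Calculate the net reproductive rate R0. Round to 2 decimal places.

lx·mx by age: 0, 2.90628, 2.7972, 2.17728, 1.13005, 0.53098
R0 = Σ lx·mx = 9.54179 → 9.54

9.54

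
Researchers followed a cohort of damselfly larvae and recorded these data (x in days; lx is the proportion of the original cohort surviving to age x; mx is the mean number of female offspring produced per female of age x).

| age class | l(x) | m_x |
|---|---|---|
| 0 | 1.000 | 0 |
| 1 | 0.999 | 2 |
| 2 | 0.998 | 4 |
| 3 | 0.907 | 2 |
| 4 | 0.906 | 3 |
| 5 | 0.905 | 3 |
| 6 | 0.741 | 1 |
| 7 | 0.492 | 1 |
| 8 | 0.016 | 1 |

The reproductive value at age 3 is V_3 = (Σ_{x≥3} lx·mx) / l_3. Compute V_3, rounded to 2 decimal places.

9.37

lx·mx for x ≥ 3: 1.814, 2.718, 2.715, 0.741, 0.492, 0.016 → sum = 8.496
V_3 = 8.496 / l_3 = 8.496 / 0.907 = 9.367144… → 9.37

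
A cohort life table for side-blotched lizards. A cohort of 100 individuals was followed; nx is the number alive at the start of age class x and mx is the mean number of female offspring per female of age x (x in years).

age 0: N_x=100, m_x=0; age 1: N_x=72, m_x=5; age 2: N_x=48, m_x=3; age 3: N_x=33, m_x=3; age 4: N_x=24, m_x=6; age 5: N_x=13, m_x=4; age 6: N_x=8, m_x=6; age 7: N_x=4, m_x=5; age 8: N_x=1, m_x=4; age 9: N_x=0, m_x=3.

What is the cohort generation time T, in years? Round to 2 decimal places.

lx = nx/n0 = nx/100: 1, 0.72, 0.48, 0.33, 0.24, 0.13, 0.08, 0.04, 0.01, 0
lx·mx: 0, 3.6, 1.44, 0.99, 1.44, 0.52, 0.48, 0.2, 0.04, 0 → R0 = 8.71
x·lx·mx: 0, 3.6, 2.88, 2.97, 5.76, 2.6, 2.88, 1.4, 0.32, 0 → Σ = 22.41
T = 22.41 / 8.71 = 2.572905… → 2.57

2.57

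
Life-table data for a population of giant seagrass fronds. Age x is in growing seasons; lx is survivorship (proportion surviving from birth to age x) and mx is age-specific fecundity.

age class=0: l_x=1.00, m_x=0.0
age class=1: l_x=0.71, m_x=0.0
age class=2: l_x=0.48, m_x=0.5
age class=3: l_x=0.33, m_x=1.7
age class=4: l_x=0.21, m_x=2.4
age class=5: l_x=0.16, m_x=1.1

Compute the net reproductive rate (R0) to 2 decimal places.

lx·mx by age: 0, 0, 0.24, 0.561, 0.504, 0.176
R0 = Σ lx·mx = 1.481 → 1.48

1.48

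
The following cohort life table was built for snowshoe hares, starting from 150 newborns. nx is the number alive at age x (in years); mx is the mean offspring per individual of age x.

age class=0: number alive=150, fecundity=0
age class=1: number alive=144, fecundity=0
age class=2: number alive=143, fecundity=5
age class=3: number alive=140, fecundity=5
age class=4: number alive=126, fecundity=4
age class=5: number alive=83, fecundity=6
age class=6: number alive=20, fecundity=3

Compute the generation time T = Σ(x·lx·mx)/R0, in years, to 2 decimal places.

3.39

lx = nx/n0 = nx/150: 1, 0.96, 0.95333…, 0.93333…, 0.84, 0.55333…, 0.13333…
lx·mx: 0, 0, 4.766667…, 4.666667…, 3.36, 3.32…, 0.4… → R0 = 16.513333…
x·lx·mx: 0, 0, 9.533333…, 14…, 13.44, 16.6…, 2.4… → Σ = 55.973333…
T = 55.973333… / 16.513333… = 3.389584… → 3.39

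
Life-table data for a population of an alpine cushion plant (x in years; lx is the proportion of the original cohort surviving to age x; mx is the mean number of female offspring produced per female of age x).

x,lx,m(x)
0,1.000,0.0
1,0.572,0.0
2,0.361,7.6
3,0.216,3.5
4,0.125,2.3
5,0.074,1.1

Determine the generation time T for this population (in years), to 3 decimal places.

lx·mx: 0, 0, 2.7436, 0.756, 0.2875, 0.0814 → R0 = 3.8685
x·lx·mx: 0, 0, 5.4872, 2.268, 1.15, 0.407 → Σ = 9.3122
T = 9.3122 / 3.8685 = 2.407186… → 2.407

2.407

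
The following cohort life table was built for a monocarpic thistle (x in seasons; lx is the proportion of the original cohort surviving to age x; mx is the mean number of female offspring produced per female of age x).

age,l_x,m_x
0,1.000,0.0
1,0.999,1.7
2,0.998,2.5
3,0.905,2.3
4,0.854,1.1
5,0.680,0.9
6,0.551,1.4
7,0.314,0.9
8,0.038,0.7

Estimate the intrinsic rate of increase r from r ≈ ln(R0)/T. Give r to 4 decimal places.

0.7331

R0 = Σ lx·mx = 0 + 1.6983 + 2.495 + 2.0815 + 0.9394 + 0.612 + 0.7714 + 0.2826 + 0.0266 = 8.9068
Σ x·lx·mx = 26.5698; T = 26.5698/8.9068 = 2.98309…
r ≈ ln(R0)/T = ln(8.9068)/2.98309… = 0.73307… → 0.7331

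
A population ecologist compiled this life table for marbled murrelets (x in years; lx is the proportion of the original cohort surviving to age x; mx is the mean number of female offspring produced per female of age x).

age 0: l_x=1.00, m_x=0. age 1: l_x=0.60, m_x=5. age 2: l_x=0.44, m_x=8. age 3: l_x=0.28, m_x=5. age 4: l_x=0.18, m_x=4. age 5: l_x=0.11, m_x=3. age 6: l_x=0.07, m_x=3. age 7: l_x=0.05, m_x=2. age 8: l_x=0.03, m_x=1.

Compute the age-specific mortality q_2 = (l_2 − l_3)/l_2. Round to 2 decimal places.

0.36

q_2 = (l_2 − l_3) / l_2 = (0.44 − 0.28) / 0.44
     = 0.16 / 0.44 = 0.363636… → 0.36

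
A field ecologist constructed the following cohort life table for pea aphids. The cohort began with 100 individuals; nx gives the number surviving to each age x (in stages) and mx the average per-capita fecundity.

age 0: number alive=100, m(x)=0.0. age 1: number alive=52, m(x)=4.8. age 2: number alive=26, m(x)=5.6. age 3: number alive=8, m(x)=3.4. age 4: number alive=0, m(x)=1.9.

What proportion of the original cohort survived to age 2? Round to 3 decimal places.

0.260

l_2 = n_2/n_0 = 26/100 = 0.26 → 0.260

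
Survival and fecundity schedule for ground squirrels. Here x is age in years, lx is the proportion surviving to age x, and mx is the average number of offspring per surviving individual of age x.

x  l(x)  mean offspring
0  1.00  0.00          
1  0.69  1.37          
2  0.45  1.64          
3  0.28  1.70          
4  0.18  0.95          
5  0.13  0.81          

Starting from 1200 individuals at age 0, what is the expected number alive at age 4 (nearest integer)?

Expected survivors = N0 · l_4 = 1200 × 0.18 = 216 → 216

216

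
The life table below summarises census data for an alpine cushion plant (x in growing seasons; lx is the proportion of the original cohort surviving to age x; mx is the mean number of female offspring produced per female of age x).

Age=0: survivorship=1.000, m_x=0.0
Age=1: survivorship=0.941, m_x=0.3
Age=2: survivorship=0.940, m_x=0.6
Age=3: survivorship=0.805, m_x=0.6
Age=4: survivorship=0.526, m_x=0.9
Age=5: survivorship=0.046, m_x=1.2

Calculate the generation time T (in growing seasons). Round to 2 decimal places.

lx·mx: 0, 0.2823, 0.564, 0.483, 0.4734, 0.0552 → R0 = 1.8579
x·lx·mx: 0, 0.2823, 1.128, 1.449, 1.8936, 0.276 → Σ = 5.0289
T = 5.0289 / 1.8579 = 2.706766… → 2.71

2.71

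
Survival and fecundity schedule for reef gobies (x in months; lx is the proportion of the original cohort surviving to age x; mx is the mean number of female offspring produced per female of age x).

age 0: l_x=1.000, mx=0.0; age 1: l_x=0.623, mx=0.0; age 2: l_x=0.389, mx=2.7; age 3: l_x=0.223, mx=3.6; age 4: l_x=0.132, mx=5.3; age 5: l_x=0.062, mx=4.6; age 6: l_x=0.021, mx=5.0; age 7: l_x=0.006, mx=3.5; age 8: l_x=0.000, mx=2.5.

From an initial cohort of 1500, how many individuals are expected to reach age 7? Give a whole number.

Expected survivors = N0 · l_7 = 1500 × 0.006 = 9 → 9

9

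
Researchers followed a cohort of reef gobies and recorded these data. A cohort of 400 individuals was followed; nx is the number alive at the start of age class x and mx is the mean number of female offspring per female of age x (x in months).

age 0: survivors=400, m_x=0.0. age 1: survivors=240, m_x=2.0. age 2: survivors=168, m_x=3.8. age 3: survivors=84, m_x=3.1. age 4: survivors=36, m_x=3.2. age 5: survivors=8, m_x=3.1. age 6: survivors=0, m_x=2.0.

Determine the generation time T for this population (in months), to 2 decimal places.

lx = nx/n0 = nx/400: 1, 0.6, 0.42, 0.21, 0.09, 0.02, 0
lx·mx: 0, 1.2, 1.596, 0.651, 0.288, 0.062, 0 → R0 = 3.797
x·lx·mx: 0, 1.2, 3.192, 1.953, 1.152, 0.31, 0 → Σ = 7.807
T = 7.807 / 3.797 = 2.056097… → 2.06

2.06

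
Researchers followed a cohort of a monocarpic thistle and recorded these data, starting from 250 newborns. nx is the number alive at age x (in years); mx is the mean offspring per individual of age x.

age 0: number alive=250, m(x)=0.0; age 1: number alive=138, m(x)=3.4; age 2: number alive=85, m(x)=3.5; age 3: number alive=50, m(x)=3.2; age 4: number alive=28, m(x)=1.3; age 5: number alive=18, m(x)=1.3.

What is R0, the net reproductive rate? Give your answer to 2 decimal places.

3.95

lx = nx/n0 = nx/250: 1, 0.552, 0.34, 0.2, 0.112, 0.072
lx·mx by age: 0, 1.8768, 1.19, 0.64, 0.1456, 0.0936
R0 = Σ lx·mx = 3.946 → 3.95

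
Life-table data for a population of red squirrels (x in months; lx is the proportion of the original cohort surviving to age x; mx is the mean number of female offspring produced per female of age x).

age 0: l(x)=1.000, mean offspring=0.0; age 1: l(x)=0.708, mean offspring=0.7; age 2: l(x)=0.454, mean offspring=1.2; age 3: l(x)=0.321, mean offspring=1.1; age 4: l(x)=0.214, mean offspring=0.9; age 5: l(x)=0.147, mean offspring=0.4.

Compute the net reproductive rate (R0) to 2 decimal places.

1.64

lx·mx by age: 0, 0.4956, 0.5448, 0.3531, 0.1926, 0.0588
R0 = Σ lx·mx = 1.6449 → 1.64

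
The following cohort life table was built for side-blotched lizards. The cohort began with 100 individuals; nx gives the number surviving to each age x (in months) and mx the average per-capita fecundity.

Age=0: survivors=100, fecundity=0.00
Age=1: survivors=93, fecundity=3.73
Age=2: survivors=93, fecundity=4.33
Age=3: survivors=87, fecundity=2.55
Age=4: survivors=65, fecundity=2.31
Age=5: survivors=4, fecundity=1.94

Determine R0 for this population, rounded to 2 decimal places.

lx = nx/n0 = nx/100: 1, 0.93, 0.93, 0.87, 0.65, 0.04
lx·mx by age: 0, 3.4689, 4.0269, 2.2185, 1.5015, 0.0776
R0 = Σ lx·mx = 11.2934 → 11.29

11.29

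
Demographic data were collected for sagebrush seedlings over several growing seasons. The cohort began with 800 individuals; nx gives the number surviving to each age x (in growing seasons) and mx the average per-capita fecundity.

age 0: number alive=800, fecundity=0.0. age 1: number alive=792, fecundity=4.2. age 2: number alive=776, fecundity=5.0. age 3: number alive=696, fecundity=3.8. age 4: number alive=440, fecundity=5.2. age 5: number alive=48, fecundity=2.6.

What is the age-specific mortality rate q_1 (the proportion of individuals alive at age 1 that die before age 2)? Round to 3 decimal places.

lx = nx/n0 = nx/800: 1, 0.99, 0.97, 0.87, 0.55, 0.06
q_1 = (l_1 − l_2) / l_1 = (0.99 − 0.97) / 0.99
     = 0.02 / 0.99 = 0.020202… → 0.020

0.020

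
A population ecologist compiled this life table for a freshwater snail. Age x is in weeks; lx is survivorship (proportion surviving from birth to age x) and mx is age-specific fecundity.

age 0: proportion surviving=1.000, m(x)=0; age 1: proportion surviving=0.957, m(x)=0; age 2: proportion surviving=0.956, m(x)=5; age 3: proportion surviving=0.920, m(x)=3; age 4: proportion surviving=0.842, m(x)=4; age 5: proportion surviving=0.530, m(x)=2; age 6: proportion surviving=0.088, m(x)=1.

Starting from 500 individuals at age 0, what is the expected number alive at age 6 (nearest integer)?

Expected survivors = N0 · l_6 = 500 × 0.088 = 44 → 44

44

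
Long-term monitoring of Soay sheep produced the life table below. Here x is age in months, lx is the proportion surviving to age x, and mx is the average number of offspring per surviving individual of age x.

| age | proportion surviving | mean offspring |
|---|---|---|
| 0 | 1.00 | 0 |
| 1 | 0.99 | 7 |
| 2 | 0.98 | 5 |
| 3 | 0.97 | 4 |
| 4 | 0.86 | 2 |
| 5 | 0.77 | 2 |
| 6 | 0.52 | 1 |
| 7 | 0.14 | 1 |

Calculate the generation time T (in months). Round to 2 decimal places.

lx·mx: 0, 6.93, 4.9, 3.88, 1.72, 1.54, 0.52, 0.14 → R0 = 19.63
x·lx·mx: 0, 6.93, 9.8, 11.64, 6.88, 7.7, 3.12, 0.98 → Σ = 47.05
T = 47.05 / 19.63 = 2.396842… → 2.40

2.40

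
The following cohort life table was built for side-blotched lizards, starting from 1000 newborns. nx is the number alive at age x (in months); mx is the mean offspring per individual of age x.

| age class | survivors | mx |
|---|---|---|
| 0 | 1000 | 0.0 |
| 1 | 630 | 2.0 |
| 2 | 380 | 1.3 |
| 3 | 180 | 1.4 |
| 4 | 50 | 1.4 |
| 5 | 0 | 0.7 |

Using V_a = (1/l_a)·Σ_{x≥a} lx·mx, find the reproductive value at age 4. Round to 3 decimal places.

1.400

lx = nx/n0 = nx/1000: 1, 0.63, 0.38, 0.18, 0.05, 0
lx·mx for x ≥ 4: 0.07, 0 → sum = 0.07
V_4 = 0.07 / l_4 = 0.07 / 0.05 = 1.4 → 1.400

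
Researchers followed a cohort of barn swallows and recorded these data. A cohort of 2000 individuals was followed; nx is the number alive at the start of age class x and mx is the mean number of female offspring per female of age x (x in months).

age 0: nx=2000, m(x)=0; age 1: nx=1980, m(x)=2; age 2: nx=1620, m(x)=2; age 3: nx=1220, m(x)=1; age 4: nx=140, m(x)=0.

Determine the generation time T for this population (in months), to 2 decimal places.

lx = nx/n0 = nx/2000: 1, 0.99, 0.81, 0.61, 0.07
lx·mx: 0, 1.98, 1.62, 0.61, 0 → R0 = 4.21
x·lx·mx: 0, 1.98, 3.24, 1.83, 0 → Σ = 7.05
T = 7.05 / 4.21 = 1.674584… → 1.67

1.67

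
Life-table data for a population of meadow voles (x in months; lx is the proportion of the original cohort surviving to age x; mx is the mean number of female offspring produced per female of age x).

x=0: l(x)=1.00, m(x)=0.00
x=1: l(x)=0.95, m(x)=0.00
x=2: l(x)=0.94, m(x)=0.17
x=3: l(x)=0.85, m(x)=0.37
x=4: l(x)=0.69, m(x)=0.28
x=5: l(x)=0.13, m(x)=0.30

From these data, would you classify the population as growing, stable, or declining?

declining

R0 = Σ lx·mx = 0 + 0 + 0.1598 + 0.3145 + 0.1932 + 0.039 = 0.7065
R0 < 1, so the population is declining.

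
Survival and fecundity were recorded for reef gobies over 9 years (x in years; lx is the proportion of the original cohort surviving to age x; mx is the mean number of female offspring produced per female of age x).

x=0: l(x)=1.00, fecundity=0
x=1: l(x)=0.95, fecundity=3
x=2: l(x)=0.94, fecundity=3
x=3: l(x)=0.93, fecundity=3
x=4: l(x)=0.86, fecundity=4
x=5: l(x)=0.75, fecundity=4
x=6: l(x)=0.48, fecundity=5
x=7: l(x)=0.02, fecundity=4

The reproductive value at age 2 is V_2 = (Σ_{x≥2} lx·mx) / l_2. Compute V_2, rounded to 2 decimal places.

15.46

lx·mx for x ≥ 2: 2.82, 2.79, 3.44, 3, 2.4, 0.08 → sum = 14.53
V_2 = 14.53 / l_2 = 14.53 / 0.94 = 15.457447… → 15.46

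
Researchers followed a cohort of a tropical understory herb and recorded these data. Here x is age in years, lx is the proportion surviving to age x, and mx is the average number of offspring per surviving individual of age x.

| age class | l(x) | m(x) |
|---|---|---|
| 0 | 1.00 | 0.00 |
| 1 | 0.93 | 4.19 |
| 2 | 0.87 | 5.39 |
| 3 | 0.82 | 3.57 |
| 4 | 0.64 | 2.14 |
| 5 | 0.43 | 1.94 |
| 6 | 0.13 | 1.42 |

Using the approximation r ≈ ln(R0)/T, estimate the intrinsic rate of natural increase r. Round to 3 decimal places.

1.115

R0 = Σ lx·mx = 0 + 3.8967 + 4.6893 + 2.9274 + 1.3696 + 0.8342 + 0.1846 = 13.9018
Σ x·lx·mx = 32.8145; T = 32.8145/13.9018 = 2.36045…
r ≈ ln(R0)/T = ln(13.9018)/2.36045… = 1.11505… → 1.115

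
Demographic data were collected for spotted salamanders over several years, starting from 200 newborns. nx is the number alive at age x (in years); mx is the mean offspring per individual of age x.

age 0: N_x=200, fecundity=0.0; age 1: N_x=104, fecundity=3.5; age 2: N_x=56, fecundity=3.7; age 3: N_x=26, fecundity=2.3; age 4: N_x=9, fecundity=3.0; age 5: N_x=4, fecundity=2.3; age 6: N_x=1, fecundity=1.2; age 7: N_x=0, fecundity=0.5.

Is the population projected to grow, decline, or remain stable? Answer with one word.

growing

lx = nx/n0 = nx/200: 1, 0.52, 0.28, 0.13, 0.045, 0.02, 0.005, 0
R0 = Σ lx·mx = 0 + 1.82 + 1.036 + 0.299 + 0.135 + 0.046 + 0.006 + 0 = 3.342
R0 > 1, so the population is growing.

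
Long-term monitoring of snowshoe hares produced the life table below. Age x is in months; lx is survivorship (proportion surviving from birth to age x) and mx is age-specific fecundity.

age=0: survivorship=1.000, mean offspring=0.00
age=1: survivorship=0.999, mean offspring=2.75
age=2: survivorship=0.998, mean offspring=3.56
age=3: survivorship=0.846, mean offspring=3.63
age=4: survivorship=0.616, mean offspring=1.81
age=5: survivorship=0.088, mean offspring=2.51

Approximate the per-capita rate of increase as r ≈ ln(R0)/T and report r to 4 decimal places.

R0 = Σ lx·mx = 0 + 2.74725 + 3.55288 + 3.07098 + 1.11496 + 0.22088 = 10.70695
Σ x·lx·mx = 24.63019; T = 24.63019/10.70695 = 2.30039…
r ≈ ln(R0)/T = ln(10.70695)/2.30039… = 1.030647… → 1.0306

1.0306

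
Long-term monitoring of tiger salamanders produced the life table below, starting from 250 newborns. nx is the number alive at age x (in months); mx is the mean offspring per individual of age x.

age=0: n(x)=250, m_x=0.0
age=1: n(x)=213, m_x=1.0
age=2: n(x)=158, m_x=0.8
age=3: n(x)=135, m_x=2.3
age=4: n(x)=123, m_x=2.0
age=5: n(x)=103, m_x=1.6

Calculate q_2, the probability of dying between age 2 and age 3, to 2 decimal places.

0.15

lx = nx/n0 = nx/250: 1, 0.852, 0.632, 0.54, 0.492, 0.412
q_2 = (l_2 − l_3) / l_2 = (0.632 − 0.54) / 0.632
     = 0.092 / 0.632 = 0.14557… → 0.15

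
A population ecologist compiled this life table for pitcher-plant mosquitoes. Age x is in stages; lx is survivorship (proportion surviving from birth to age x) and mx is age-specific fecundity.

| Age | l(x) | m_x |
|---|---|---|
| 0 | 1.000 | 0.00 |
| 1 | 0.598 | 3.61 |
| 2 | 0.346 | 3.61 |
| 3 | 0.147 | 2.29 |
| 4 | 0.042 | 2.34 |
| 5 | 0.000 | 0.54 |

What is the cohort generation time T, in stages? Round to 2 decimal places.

1.58

lx·mx: 0, 2.15878, 1.24906, 0.33663, 0.09828, 0 → R0 = 3.84275
x·lx·mx: 0, 2.15878, 2.49812, 1.00989, 0.39312, 0 → Σ = 6.05991
T = 6.05991 / 3.84275 = 1.576972… → 1.58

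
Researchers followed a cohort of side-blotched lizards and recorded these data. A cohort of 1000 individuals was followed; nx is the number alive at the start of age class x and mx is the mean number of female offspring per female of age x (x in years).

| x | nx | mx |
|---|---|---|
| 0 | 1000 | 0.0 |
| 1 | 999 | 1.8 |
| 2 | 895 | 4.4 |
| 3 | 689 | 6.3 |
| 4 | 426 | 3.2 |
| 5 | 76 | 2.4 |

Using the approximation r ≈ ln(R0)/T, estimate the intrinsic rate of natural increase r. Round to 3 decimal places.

lx = nx/n0 = nx/1000: 1, 0.999, 0.895, 0.689, 0.426, 0.076
R0 = Σ lx·mx = 0 + 1.7982 + 3.938 + 4.3407 + 1.3632 + 0.1824 = 11.6225
Σ x·lx·mx = 29.0611; T = 29.0611/11.6225 = 2.50042…
r ≈ ln(R0)/T = ln(11.6225)/2.50042… = 0.98101… → 0.981

0.981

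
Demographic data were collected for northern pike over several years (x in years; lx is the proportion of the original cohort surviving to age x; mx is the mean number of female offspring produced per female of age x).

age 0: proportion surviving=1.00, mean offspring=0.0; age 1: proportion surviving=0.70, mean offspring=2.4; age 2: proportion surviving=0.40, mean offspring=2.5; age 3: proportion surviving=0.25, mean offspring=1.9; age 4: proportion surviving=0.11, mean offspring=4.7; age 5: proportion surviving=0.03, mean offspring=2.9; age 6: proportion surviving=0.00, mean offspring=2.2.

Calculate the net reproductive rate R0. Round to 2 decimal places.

3.76

lx·mx by age: 0, 1.68, 1, 0.475, 0.517, 0.087, 0
R0 = Σ lx·mx = 3.759 → 3.76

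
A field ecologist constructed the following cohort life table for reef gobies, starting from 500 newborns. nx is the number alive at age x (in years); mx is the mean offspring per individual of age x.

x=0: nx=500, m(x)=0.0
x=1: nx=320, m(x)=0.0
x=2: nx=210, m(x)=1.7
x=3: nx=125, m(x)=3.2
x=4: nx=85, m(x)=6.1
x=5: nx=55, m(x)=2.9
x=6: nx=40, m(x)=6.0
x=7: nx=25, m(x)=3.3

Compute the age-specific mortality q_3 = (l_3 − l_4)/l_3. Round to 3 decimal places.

0.320

lx = nx/n0 = nx/500: 1, 0.64, 0.42, 0.25, 0.17, 0.11, 0.08, 0.05
q_3 = (l_3 − l_4) / l_3 = (0.25 − 0.17) / 0.25
     = 0.08 / 0.25 = 0.32 → 0.320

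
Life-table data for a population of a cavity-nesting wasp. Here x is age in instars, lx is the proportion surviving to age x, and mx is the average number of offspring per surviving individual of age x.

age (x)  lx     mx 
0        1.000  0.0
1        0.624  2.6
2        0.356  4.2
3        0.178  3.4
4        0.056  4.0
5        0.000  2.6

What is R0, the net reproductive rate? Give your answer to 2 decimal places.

3.95

lx·mx by age: 0, 1.6224, 1.4952, 0.6052, 0.224, 0
R0 = Σ lx·mx = 3.9468 → 3.95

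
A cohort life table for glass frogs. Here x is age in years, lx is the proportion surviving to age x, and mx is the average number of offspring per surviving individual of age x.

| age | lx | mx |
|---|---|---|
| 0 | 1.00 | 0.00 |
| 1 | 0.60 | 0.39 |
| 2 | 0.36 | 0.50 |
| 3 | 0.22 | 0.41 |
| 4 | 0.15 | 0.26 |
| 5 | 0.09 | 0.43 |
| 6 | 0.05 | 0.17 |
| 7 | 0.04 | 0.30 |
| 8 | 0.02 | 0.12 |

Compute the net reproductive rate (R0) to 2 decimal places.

0.60

lx·mx by age: 0, 0.234, 0.18, 0.0902, 0.039, 0.0387, 0.0085, 0.012, 0.0024
R0 = Σ lx·mx = 0.6048 → 0.60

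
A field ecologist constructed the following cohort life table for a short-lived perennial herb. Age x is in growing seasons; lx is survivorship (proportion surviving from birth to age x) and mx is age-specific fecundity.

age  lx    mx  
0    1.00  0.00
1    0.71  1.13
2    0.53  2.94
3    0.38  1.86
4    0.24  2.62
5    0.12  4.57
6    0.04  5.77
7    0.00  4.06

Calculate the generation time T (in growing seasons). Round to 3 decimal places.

lx·mx: 0, 0.8023, 1.5582, 0.7068, 0.6288, 0.5484, 0.2308, 0 → R0 = 4.4753
x·lx·mx: 0, 0.8023, 3.1164, 2.1204, 2.5152, 2.742, 1.3848, 0 → Σ = 12.6811
T = 12.6811 / 4.4753 = 2.833575… → 2.834

2.834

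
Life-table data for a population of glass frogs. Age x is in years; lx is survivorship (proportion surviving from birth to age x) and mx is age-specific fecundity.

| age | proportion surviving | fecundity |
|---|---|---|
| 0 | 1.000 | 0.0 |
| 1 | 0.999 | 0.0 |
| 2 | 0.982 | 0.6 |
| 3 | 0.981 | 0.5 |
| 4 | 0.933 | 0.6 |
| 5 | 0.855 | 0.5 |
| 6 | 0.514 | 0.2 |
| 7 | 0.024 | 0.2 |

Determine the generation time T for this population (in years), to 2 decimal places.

lx·mx: 0, 0, 0.5892, 0.4905, 0.5598, 0.4275, 0.1028, 0.0048 → R0 = 2.1746
x·lx·mx: 0, 0, 1.1784, 1.4715, 2.2392, 2.1375, 0.6168, 0.0336 → Σ = 7.677
T = 7.677 / 2.1746 = 3.530304… → 3.53

3.53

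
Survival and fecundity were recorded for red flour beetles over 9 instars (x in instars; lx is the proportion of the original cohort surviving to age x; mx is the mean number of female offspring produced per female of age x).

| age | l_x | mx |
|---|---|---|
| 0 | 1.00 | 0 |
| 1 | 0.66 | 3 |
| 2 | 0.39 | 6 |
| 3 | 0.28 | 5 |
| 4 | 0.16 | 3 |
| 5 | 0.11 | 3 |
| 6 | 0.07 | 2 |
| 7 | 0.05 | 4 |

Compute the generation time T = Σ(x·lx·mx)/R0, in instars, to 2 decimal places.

lx·mx: 0, 1.98, 2.34, 1.4, 0.48, 0.33, 0.14, 0.2 → R0 = 6.87
x·lx·mx: 0, 1.98, 4.68, 4.2, 1.92, 1.65, 0.84, 1.4 → Σ = 16.67
T = 16.67 / 6.87 = 2.426492… → 2.43

2.43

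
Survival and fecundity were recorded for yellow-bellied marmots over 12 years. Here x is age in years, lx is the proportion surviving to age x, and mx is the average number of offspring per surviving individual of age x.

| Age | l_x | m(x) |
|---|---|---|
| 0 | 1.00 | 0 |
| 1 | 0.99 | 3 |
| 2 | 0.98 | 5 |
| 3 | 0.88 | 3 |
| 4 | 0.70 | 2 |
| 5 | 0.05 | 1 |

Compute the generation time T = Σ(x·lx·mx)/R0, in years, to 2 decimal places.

lx·mx: 0, 2.97, 4.9, 2.64, 1.4, 0.05 → R0 = 11.96
x·lx·mx: 0, 2.97, 9.8, 7.92, 5.6, 0.25 → Σ = 26.54
T = 26.54 / 11.96 = 2.219064… → 2.22

2.22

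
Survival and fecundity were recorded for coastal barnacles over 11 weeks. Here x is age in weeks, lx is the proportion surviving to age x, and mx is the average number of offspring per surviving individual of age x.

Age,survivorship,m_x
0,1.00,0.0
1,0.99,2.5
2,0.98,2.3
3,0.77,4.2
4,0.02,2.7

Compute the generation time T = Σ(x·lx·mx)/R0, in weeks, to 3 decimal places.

lx·mx: 0, 2.475, 2.254, 3.234, 0.054 → R0 = 8.017
x·lx·mx: 0, 2.475, 4.508, 9.702, 0.216 → Σ = 16.901
T = 16.901 / 8.017 = 2.108145… → 2.108

2.108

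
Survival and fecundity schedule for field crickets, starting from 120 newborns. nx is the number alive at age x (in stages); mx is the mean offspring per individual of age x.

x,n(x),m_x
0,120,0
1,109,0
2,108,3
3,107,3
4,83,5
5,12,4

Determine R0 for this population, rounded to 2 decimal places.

9.23

lx = nx/n0 = nx/120: 1, 0.90833…, 0.9, 0.89167…, 0.69167…, 0.1
lx·mx by age: 0, 0, 2.7, 2.675…, 3.458333…, 0.4
R0 = Σ lx·mx = 9.233333… → 9.23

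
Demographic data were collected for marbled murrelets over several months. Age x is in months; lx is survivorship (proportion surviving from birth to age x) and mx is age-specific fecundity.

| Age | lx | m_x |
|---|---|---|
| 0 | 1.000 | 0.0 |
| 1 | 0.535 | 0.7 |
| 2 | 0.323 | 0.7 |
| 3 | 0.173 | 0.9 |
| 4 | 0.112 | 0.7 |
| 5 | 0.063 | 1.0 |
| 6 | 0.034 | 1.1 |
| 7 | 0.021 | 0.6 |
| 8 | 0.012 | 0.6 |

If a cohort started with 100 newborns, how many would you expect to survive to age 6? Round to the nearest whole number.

Expected survivors = N0 · l_6 = 100 × 0.034 = 3.4 → 3

3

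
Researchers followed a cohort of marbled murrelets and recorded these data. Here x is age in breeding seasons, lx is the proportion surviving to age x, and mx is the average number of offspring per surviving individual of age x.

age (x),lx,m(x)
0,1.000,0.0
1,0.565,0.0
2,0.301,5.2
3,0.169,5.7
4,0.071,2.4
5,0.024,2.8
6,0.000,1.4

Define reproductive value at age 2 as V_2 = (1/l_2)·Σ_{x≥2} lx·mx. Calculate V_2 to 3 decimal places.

9.190

lx·mx for x ≥ 2: 1.5652, 0.9633, 0.1704, 0.0672, 0 → sum = 2.7661
V_2 = 2.7661 / l_2 = 2.7661 / 0.301 = 9.189701… → 9.190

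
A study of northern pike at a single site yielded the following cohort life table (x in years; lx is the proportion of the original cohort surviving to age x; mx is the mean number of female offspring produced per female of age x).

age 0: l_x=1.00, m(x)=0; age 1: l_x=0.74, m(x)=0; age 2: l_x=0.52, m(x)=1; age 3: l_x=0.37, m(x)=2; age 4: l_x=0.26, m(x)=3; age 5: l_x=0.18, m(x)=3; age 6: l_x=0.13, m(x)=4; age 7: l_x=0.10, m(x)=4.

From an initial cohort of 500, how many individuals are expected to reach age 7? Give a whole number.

50

Expected survivors = N0 · l_7 = 500 × 0.10 = 50 → 50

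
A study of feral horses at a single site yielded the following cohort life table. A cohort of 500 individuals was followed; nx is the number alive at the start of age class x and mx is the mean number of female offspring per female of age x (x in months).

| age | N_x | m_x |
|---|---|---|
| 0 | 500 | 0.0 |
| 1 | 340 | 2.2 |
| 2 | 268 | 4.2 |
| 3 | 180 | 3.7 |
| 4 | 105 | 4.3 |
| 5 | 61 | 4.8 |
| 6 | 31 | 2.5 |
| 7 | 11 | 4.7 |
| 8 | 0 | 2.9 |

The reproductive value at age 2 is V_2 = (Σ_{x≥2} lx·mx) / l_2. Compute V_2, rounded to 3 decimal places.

9.944

lx = nx/n0 = nx/500: 1, 0.68, 0.536, 0.36, 0.21, 0.122, 0.062, 0.022, 0
lx·mx for x ≥ 2: 2.2512, 1.332, 0.903, 0.5856, 0.155, 0.1034, 0 → sum = 5.3302
V_2 = 5.3302 / l_2 = 5.3302 / 0.536 = 9.944403… → 9.944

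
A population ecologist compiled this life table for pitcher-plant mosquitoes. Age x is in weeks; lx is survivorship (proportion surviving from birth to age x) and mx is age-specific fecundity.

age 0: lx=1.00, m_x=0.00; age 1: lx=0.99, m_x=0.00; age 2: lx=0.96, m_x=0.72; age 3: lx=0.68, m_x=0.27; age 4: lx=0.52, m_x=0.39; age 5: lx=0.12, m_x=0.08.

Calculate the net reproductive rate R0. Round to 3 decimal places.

lx·mx by age: 0, 0, 0.6912, 0.1836, 0.2028, 0.0096
R0 = Σ lx·mx = 1.0872 → 1.087

1.087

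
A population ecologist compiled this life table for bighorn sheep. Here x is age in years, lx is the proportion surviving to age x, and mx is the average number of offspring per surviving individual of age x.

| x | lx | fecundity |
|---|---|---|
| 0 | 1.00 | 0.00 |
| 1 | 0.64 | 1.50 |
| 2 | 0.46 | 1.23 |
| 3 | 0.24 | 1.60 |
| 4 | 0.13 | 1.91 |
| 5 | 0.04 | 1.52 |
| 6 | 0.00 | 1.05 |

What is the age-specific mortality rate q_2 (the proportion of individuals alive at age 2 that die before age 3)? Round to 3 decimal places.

q_2 = (l_2 − l_3) / l_2 = (0.46 − 0.24) / 0.46
     = 0.22 / 0.46 = 0.478261… → 0.478

0.478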